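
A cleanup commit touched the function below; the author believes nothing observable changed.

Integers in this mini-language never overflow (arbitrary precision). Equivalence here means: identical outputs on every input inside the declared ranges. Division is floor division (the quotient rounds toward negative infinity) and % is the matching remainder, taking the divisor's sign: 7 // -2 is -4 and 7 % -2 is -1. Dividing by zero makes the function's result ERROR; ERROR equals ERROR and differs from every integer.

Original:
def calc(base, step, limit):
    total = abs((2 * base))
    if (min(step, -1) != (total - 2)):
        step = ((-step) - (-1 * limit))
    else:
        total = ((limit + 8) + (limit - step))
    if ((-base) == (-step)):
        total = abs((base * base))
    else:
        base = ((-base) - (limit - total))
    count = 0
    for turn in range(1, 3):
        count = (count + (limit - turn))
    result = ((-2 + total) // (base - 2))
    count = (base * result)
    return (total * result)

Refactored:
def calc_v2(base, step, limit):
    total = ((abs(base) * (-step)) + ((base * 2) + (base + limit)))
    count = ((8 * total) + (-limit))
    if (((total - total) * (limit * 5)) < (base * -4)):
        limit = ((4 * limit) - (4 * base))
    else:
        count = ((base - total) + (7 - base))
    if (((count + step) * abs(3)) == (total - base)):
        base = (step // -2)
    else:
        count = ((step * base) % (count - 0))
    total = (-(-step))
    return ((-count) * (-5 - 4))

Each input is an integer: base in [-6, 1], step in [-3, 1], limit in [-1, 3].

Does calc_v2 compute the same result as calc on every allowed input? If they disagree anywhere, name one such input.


The rewrite breaks on base=-6, step=-3, limit=-1, where the results are 0 and -27.
calc: total = 12; (min(step, -1) != (total - 2)) -> true; step = 2; ((-base) == (-step)) -> false; base = 19; count = 0; [turn=1]; count = -2; [turn=2]; count = -5; result = 0; count = 0; return 0
calc_v2: total = -1; count = -7; (((total - total) * (limit * 5)) < (base * -4)) -> true; limit = 20; (((count + step) * abs(3)) == (total - base)) -> false; count = -3; total = -3; return -27
verdict: not equivalent; witness: base=-6, step=-3, limit=-1


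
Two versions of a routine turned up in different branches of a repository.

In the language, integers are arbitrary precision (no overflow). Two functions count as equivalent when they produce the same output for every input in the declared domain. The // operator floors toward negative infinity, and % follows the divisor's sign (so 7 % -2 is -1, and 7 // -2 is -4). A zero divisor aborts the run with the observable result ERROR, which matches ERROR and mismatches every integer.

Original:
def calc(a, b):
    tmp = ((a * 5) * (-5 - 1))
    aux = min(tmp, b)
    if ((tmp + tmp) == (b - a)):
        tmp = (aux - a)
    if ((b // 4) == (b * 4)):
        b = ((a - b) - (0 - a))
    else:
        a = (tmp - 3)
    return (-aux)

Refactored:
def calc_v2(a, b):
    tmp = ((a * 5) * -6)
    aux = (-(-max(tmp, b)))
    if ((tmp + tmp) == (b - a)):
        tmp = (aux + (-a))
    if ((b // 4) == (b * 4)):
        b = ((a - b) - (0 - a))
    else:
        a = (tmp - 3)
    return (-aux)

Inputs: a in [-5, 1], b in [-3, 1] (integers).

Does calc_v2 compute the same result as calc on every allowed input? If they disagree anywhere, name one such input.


Not equivalent: a=-5, b=-3 separates them (3 vs -150).
calc: tmp = 150; aux = -3; ((tmp + tmp) == (b - a)) -> false; ((b // 4) == (b * 4)) -> false; a = 147; return 3
calc_v2: tmp = 150; aux = 150; ((tmp + tmp) == (b - a)) -> false; ((b // 4) == (b * 4)) -> false; a = 147; return -150
verdict: not equivalent; witness: a=-5, b=-3


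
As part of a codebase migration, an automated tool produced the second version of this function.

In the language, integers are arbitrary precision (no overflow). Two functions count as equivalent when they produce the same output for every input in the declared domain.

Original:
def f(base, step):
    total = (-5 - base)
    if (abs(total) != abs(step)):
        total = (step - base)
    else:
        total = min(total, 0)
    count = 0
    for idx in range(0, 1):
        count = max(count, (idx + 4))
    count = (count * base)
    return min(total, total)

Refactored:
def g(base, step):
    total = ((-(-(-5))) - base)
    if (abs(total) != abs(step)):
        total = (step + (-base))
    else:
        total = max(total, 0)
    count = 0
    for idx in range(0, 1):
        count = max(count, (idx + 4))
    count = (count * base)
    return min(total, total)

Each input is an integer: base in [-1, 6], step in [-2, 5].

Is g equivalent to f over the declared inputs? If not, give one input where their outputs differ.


The rewrite breaks on base=-1, step=4, where the results are -4 and 0.
f: total := -4 | (abs(total) != abs(step)): false | total := -4 | count := 0 | iter idx=0: | count := 4 | count := -4 | result -4
g: total := -4 | (abs(total) != abs(step)): false | total := 0 | count := 0 | iter idx=0: | count := 4 | count := -4 | result 0
verdict: not equivalent; witness: base=-1, step=4


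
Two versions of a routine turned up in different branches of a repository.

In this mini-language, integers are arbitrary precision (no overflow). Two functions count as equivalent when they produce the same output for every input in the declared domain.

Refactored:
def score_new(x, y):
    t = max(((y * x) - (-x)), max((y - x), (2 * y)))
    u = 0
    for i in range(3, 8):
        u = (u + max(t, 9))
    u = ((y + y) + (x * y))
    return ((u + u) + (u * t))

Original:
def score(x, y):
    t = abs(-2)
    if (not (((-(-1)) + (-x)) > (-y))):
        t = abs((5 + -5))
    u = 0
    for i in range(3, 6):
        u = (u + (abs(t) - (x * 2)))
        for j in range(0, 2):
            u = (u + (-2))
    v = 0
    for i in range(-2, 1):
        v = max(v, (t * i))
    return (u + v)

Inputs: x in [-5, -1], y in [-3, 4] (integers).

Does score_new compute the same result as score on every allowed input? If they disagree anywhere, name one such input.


There is a counterexample at x=-5, y=-3: 24 on one side, 108 on the other.
score: t = 2; (not (((-(-1)) + (-x)) > (-y))) -> false; u = 0; [i=3]; u = 12; [j=0]; u = 10; [j=1]; u = 8; [i=4]; u = 20; [j=0]; u = 18; [j=1]; u = 16; [i=5]; u = 28; [j=0]; u = 26; [j=1]; u = 24; v = 0; [i=-2]; v = 0; [i=-1]; v = 0; [i=0]; v = 0; return 24
score_new: t = 10; u = 0; [i=3]; u = 10; [i=4]; u = 20; [i=5]; u = 30; [i=6]; u = 40; [i=7]; u = 50; u = 9; return 108
verdict: not equivalent; witness: x=-5, y=-3


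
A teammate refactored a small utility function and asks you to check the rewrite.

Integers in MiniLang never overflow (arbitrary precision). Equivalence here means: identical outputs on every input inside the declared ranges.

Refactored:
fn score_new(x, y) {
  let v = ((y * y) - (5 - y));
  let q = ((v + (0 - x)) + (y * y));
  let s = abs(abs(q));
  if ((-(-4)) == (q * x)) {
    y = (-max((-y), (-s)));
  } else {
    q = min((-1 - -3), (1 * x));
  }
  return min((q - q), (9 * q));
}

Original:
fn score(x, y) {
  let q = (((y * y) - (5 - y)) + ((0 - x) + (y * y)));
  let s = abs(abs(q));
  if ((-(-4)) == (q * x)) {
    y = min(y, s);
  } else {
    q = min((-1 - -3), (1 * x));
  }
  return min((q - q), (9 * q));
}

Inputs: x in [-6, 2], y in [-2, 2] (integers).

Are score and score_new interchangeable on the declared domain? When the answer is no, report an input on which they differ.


The two are interchangeable: local variable names differ; also statement counts differ; also min/max/abs usage differs, and every declared input agrees.
Spot check at x=0, y=2 — score: q := 5 | s := 5 | ((-(-4)) == (q * x)): false | q := 0 | result 0. score_new: v := 1 | q := 5 | s := 5 | ((-(-4)) == (q * x)): false | q := 0 | result 0. Both give 0.
Checked all 45 inputs in the declared domain: the outputs agree on every one.
verdict: equivalent


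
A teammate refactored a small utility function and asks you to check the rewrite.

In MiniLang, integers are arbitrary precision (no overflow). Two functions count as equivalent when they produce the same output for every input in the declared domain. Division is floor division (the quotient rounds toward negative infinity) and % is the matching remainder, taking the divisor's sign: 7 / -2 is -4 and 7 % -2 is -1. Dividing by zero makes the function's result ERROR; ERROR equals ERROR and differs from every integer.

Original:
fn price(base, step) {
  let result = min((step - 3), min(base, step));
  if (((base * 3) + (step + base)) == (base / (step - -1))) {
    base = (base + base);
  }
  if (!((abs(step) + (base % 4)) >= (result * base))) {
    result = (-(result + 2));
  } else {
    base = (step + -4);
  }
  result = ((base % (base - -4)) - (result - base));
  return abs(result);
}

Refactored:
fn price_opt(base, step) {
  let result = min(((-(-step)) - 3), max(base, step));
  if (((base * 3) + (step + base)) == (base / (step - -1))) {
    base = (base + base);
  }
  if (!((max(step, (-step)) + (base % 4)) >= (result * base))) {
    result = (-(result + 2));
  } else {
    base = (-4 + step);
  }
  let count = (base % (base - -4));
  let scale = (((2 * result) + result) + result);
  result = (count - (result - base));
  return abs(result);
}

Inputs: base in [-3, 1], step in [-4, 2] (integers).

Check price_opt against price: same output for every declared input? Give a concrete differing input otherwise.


There is a counterexample at base=-3, step=1: 4 on one side, 3 on the other.
price: result becomes -3; next (((base * 3) + (step + base)) == (base / (step - -1))) evaluates to false; next (!((abs(step) + (base % 4)) >= (result * base))) evaluates to true; next result becomes 1; next result becomes -4; next final value 4
price_opt: result becomes -2; next (((base * 3) + (step + base)) == (base / (step - -1))) evaluates to false; next (!((max(step, (-step)) + (base % 4)) >= (result * base))) evaluates to true; next result becomes 0; next count becomes 0; next scale becomes 0; next result becomes -3; next final value 3
verdict: not equivalent; witness: base=-3, step=1


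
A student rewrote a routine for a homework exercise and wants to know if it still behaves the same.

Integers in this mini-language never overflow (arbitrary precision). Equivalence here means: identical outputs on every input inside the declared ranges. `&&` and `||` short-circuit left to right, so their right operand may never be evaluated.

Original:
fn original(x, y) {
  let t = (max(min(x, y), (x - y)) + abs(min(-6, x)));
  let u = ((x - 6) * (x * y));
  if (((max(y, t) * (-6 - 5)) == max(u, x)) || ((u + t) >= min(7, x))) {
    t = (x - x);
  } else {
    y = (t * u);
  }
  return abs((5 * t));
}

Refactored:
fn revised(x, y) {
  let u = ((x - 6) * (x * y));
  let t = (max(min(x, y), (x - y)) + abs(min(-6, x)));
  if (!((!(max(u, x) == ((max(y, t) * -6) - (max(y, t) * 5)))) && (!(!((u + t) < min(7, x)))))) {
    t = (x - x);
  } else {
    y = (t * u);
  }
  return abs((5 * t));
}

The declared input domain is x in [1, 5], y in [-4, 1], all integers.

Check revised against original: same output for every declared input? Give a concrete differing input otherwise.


Although boolean connective usage differs, plus min/max/abs usage differs, plus comparison usage differs, plus arithmetic usage differs, 30/30 inputs agree.
verdict: equivalent


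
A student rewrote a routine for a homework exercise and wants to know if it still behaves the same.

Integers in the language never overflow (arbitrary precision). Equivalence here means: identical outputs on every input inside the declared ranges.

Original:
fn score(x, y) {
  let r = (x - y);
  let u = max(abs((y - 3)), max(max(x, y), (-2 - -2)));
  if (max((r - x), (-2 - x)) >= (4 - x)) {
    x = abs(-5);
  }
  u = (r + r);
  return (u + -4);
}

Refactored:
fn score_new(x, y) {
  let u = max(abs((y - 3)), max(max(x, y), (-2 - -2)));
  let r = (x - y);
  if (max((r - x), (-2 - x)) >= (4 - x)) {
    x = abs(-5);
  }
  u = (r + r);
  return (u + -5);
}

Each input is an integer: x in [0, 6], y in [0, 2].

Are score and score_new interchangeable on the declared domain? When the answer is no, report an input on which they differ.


Not equivalent: x=0, y=0 separates them (-4 vs -5).
score: r := 0 | u := 3 | (max((r - x), (-2 - x)) >= (4 - x)): false | u := 0 | result -4
score_new: u := 3 | r := 0 | (max((r - x), (-2 - x)) >= (4 - x)): false | u := 0 | result -5
verdict: not equivalent; witness: x=0, y=0


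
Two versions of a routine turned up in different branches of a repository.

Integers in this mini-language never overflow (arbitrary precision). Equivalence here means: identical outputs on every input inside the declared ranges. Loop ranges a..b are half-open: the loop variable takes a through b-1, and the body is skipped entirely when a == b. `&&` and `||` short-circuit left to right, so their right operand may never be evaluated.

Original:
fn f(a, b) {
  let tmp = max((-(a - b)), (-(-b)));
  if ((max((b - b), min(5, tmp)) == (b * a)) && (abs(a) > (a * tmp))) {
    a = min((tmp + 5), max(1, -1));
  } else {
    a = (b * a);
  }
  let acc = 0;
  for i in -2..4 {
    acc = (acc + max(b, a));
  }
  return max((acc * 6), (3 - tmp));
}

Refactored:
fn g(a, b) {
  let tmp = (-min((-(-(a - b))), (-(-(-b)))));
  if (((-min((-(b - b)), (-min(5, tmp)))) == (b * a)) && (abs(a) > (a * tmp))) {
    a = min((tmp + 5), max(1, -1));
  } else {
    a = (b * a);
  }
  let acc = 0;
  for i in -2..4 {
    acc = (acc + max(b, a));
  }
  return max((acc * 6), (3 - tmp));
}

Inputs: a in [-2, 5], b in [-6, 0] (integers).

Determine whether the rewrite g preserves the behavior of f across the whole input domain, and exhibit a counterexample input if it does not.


The two versions differ — the changes include min/max/abs usage differs.
Tracing a=3, b=-5: f: tmp becomes -5; next ((max((b - b), min(5, tmp)) == (b * a)) && (abs(a) > (a * tmp))) evaluates to false; next a becomes -15; next acc becomes 0; next at i=-2:; next acc becomes -5; next at i=-1:; next acc becomes -10; next at i=0:; next acc becomes -15; next at i=1:; next acc becomes -20; next at i=2:; next acc becomes -25; next at i=3:; next acc becomes -30; next final value 8 | g: tmp becomes -5; next (((-min((-(b - b)), (-min(5, tmp)))) == (b * a)) && (abs(a) > (a * tmp))) evaluates to false; next a becomes -15; next acc becomes 0; next at i=-2:; next acc becomes -5; next at i=-1:; next acc becomes -10; next at i=0:; next acc becomes -15; next at i=1:; next acc becomes -20; next at i=2:; next acc becomes -25; next at i=3:; next acc becomes -30; next final value 8 — matching result 8.
Checked all 56 inputs in the declared domain: the outputs agree on every one.
verdict: equivalent


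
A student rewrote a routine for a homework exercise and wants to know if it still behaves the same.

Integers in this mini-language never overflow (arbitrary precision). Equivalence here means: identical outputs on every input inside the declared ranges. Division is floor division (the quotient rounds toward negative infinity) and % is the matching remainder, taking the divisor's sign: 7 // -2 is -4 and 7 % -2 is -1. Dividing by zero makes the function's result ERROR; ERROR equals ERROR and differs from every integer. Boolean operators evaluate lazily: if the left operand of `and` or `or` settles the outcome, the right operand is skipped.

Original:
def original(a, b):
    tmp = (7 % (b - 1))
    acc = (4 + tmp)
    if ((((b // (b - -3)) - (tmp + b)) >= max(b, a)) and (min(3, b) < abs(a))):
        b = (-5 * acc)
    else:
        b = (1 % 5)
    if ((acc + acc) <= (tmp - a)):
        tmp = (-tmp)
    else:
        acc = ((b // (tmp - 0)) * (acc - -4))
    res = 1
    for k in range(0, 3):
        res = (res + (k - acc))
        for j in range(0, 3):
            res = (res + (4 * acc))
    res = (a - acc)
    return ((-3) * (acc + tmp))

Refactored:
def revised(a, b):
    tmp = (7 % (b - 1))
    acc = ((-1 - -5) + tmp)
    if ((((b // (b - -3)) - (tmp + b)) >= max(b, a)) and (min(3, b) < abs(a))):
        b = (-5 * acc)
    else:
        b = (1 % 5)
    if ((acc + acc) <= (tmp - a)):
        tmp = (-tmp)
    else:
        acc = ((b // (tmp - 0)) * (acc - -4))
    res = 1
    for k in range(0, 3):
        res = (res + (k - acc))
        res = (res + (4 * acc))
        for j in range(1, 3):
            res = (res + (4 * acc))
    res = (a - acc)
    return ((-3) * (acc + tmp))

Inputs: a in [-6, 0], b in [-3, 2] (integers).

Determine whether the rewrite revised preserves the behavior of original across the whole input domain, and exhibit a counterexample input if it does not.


This is a faithful refactor — statement counts differ, plus loop structure differs, plus arithmetic usage differs, plus constant usage differs, but the computed results match everywhere.
One worked example (a=0, b=-1) — original: tmp becomes -1; next acc becomes 3; next ((((b // (b - -3)) - (tmp + b)) >= max(b, a)) and (min(3, b) < abs(a))) evaluates to true; next b becomes -15; next ((acc + acc) <= (tmp - a)) evaluates to false; next acc becomes 105; next res becomes 1; next at k=0:; next res becomes -104; next at j=0:; next res becomes 316; next at j=1:; next res becomes 736; next at j=2:; next res becomes 1156; next at k=1:; next res becomes 1052; next at j=0:; next res becomes 1472; next at j=1:; next res becomes 1892; next at j=2:; next res becomes 2312; next at k=2:; next res becomes 2209; next at j=0:; next res becomes 2629; next at j=1:; next res becomes 3049; next at j=2:; next res becomes 3469; next res becomes -105; next final value -312; revised: tmp becomes -1; next acc becomes 3; next ((((b // (b - -3)) - (tmp + b)) >= max(b, a)) and (min(3, b) < abs(a))) evaluates to true; next b becomes -15; next ((acc + acc) <= (tmp - a)) evaluates to false; next acc becomes 105; next res becomes 1; next at k=0:; next res becomes -104; next res becomes 316; next at j=1:; next res becomes 736; next at j=2:; next res becomes 1156; next at k=1:; next res becomes 1052; next res becomes 1472; next at j=1:; next res becomes 1892; next at j=2:; next res becomes 2312; next at k=2:; next res becomes 2209; next res becomes 2629; next at j=1:; next res becomes 3049; next at j=2:; next res becomes 3469; next res becomes -105; next final value -312; agreement on -312.
Sweeping the whole domain (42 inputs) finds no disagreement.
verdict: equivalent


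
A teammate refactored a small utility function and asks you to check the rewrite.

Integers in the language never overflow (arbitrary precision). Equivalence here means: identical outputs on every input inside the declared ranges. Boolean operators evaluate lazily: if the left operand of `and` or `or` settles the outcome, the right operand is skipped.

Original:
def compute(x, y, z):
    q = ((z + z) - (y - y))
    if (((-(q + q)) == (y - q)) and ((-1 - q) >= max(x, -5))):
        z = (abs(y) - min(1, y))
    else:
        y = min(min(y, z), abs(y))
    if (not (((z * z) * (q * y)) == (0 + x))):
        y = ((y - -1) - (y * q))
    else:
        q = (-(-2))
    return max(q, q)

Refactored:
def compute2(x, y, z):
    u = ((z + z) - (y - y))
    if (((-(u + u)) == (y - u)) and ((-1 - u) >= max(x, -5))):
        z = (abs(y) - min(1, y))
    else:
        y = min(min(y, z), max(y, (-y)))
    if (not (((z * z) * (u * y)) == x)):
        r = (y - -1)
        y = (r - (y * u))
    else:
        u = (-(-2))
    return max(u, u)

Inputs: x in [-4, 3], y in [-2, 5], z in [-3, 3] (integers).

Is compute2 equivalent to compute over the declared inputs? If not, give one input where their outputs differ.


Equivalent — the differences include arithmetic usage differs, and statement counts differ, and local variable names differ, and min/max/abs usage differs, and constant usage differs, yet no declared input distinguishes the two.
One worked example (x=-4, y=1, z=3) — compute: q := 6 | (((-(q + q)) == (y - q)) and ((-1 - q) >= max(x, -5))): false | y := 1 | (not (((z * z) * (q * y)) == (0 + x))): true | y := -4 | result 6; compute2: u := 6 | (((-(u + u)) == (y - u)) and ((-1 - u) >= max(x, -5))): false | y := 1 | (not (((z * z) * (u * y)) == x)): true | r := 2 | y := -4 | result 6; agreement on 6.
Checked all 448 inputs in the declared domain: the outputs agree on every one.
verdict: equivalent


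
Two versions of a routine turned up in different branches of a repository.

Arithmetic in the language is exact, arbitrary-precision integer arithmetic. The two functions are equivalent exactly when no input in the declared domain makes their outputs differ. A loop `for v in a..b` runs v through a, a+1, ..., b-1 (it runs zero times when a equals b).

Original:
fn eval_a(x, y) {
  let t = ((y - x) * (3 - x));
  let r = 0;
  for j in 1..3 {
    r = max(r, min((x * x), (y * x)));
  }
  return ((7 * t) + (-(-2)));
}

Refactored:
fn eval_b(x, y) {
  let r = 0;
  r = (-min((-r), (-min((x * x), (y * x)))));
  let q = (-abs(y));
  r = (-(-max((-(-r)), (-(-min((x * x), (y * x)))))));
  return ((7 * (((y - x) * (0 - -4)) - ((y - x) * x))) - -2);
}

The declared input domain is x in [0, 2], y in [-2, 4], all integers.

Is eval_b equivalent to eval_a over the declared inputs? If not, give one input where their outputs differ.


At x=0, y=-2: eval_a gives -40, eval_b gives -54.
verdict: not equivalent; witness: x=0, y=-2


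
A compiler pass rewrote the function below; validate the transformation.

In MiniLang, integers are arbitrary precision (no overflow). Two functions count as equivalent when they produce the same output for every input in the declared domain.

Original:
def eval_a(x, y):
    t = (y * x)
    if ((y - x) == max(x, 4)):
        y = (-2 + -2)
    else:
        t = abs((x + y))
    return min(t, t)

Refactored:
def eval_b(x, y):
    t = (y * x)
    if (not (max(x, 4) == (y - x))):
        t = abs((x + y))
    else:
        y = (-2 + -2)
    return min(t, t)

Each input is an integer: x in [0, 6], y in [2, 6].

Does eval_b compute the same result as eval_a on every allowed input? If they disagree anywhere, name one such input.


Equivalent — the differences include boolean connective usage differs, yet no declared input distinguishes the two.
Spot check at x=5, y=2 — eval_a: t=10, then ((y - x) == max(x, 4)) is false, then t=7, then returns 7. eval_b: t=10, then (not (max(x, 4) == (y - x))) is true, then t=7, then returns 7. Both give 7.
Across all 35 domain points the two functions coincide.
verdict: equivalent


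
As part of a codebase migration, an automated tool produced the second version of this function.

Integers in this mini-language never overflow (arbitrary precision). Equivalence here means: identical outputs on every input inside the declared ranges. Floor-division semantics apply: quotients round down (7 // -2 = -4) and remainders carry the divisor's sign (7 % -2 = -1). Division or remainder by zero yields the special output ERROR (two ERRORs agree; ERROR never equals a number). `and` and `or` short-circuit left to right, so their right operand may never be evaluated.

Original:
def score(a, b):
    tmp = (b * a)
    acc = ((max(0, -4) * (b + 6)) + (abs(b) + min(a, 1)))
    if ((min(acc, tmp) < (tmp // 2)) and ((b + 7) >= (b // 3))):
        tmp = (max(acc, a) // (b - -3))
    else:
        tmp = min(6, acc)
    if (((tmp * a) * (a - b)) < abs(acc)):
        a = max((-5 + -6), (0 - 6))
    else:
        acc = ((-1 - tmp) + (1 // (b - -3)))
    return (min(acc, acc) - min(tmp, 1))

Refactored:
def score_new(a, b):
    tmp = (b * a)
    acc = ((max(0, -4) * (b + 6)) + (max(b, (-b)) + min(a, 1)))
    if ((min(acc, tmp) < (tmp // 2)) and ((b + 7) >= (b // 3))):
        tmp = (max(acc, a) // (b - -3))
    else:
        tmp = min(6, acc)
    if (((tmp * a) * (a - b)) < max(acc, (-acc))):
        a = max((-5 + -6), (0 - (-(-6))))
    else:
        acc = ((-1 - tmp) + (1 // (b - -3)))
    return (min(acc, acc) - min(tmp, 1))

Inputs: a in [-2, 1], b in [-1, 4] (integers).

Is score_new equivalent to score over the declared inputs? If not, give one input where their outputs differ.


Equivalent — the differences include min/max/abs usage differs, yet no declared input distinguishes the two.
Spot check at a=-1, b=4 — score: tmp=-4, then acc=3, then ((min(acc, tmp) < (tmp // 2)) and ((b + 7) >= (b // 3))) is true, then tmp=0, then (((tmp * a) * (a - b)) < abs(acc)) is true, then a=-6, then returns 3. score_new: tmp=-4, then acc=3, then ((min(acc, tmp) < (tmp // 2)) and ((b + 7) >= (b // 3))) is true, then tmp=0, then (((tmp * a) * (a - b)) < max(acc, (-acc))) is true, then a=-6, then returns 3. Both give 3.
An exhaustive pass over the 24 declared inputs shows identical outputs.
verdict: equivalent


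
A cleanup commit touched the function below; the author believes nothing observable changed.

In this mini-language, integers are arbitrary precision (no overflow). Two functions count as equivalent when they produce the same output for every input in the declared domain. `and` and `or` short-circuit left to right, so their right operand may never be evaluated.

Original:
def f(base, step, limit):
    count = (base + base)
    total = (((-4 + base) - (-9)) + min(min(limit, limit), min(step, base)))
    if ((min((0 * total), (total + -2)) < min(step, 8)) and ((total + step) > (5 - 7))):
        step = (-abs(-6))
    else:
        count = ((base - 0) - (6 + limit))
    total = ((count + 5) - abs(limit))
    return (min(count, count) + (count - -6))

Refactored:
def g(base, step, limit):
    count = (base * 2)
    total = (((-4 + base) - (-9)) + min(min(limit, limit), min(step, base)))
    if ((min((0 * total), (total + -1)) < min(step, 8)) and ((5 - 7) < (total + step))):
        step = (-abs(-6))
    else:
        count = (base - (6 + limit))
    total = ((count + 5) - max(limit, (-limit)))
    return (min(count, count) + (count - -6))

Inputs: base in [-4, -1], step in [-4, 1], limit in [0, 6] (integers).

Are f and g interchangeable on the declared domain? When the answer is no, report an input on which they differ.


These are not equivalent — on base=-2, step=0, limit=0 the outputs split (-2 vs -10).
f: count = -4; total = 1; ((min((0 * total), (total + -2)) < min(step, 8)) and ((total + step) > (5 - 7))) -> true; step = -6; total = 1; return -2
g: count = -4; total = 1; ((min((0 * total), (total + -1)) < min(step, 8)) and ((5 - 7) < (total + step))) -> false; count = -8; total = -3; return -10
verdict: not equivalent; witness: base=-2, step=0, limit=0


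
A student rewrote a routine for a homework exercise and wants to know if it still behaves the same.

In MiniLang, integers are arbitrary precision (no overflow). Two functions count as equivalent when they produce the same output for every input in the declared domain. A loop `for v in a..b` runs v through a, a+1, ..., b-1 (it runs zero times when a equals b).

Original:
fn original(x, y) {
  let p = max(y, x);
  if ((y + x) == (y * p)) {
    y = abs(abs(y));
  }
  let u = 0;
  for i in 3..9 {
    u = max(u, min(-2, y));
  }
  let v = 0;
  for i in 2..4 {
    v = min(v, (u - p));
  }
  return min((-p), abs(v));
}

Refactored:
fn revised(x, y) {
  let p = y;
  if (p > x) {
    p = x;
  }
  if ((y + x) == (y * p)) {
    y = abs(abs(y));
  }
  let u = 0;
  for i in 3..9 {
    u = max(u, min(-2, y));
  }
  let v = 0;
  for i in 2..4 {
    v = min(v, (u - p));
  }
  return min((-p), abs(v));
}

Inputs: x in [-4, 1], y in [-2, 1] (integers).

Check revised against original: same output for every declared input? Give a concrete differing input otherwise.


Take x=-4, y=1.
original: p = 1; ((y + x) == (y * p)) -> false; u = 0; [i=3]; u = 0; [i=4]; u = 0; [i=5]; u = 0; [i=6]; u = 0; [i=7]; u = 0; [i=8]; u = 0; v = 0; [i=2]; v = -1; [i=3]; v = -1; return -1
revised: p = 1; (p > x) -> true; p = -4; ((y + x) == (y * p)) -> false; u = 0; [i=3]; u = 0; [i=4]; u = 0; [i=5]; u = 0; [i=6]; u = 0; [i=7]; u = 0; [i=8]; u = 0; v = 0; [i=2]; v = 0; [i=3]; v = 0; return 0
-1 against 0: the behavior changed.
verdict: not equivalent; witness: x=-4, y=1


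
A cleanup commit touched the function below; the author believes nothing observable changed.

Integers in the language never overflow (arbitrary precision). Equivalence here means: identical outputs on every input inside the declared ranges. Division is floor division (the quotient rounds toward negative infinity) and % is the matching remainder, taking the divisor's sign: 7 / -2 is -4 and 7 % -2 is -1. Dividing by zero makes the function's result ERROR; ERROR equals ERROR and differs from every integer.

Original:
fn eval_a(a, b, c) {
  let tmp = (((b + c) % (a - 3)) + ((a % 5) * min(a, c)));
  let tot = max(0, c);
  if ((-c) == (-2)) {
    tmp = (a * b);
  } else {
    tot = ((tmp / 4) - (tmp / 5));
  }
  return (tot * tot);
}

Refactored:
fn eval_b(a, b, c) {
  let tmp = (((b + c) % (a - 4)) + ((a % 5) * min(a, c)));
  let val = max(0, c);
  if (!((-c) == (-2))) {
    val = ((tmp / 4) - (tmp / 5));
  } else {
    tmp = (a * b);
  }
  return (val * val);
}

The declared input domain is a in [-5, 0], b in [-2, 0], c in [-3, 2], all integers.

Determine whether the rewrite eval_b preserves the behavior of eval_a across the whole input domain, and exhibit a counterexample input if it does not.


Input a=-4, b=0, c=1: 1 from eval_a versus 0 from eval_b.
verdict: not equivalent; witness: a=-4, b=0, c=1


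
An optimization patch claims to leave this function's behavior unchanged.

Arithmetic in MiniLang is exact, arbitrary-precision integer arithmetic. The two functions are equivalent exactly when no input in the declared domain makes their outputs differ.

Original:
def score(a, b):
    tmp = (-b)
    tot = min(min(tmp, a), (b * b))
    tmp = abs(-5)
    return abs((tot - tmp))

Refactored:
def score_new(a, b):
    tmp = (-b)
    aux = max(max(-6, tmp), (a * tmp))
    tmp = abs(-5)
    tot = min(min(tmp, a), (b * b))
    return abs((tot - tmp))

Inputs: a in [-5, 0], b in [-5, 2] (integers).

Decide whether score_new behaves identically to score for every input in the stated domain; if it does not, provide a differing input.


Evaluate both at a=-1, b=2.
score: tmp=-2, then tot=-2, then tmp=5, then returns 7
score_new: tmp=-2, then aux=2, then tmp=5, then tot=-1, then returns 6
7 and 6 differ, so these are not the same function on this domain.
verdict: not equivalent; witness: a=-1, b=2


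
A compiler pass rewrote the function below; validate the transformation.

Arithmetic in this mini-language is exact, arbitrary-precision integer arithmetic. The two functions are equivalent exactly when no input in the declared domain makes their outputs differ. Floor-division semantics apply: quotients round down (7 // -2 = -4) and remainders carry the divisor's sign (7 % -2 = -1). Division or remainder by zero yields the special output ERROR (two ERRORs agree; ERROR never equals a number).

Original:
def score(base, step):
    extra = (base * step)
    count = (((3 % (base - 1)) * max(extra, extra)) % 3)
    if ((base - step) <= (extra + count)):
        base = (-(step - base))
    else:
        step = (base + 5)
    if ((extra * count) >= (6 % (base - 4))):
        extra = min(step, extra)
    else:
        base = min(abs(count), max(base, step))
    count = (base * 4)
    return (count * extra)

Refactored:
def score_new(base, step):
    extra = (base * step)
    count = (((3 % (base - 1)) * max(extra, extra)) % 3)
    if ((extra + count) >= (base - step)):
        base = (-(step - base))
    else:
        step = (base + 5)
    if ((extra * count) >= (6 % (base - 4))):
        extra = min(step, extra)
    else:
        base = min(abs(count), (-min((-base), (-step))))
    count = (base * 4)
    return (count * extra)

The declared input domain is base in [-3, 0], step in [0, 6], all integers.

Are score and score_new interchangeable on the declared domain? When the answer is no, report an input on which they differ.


Side by side, the visible changes include: comparison usage differs, plus min/max/abs usage differs.
Spot check at base=-3, step=2 — score: extra = -6; count = 0; ((base - step) <= (extra + count)) -> false; step = 2; ((extra * count) >= (6 % (base - 4))) -> true; extra = -6; count = -12; return 72. score_new: extra = -6; count = 0; ((extra + count) >= (base - step)) -> false; step = 2; ((extra * count) >= (6 % (base - 4))) -> true; extra = -6; count = -12; return 72. Both give 72.
Sweeping the whole domain (28 inputs) finds no disagreement.
verdict: equivalent


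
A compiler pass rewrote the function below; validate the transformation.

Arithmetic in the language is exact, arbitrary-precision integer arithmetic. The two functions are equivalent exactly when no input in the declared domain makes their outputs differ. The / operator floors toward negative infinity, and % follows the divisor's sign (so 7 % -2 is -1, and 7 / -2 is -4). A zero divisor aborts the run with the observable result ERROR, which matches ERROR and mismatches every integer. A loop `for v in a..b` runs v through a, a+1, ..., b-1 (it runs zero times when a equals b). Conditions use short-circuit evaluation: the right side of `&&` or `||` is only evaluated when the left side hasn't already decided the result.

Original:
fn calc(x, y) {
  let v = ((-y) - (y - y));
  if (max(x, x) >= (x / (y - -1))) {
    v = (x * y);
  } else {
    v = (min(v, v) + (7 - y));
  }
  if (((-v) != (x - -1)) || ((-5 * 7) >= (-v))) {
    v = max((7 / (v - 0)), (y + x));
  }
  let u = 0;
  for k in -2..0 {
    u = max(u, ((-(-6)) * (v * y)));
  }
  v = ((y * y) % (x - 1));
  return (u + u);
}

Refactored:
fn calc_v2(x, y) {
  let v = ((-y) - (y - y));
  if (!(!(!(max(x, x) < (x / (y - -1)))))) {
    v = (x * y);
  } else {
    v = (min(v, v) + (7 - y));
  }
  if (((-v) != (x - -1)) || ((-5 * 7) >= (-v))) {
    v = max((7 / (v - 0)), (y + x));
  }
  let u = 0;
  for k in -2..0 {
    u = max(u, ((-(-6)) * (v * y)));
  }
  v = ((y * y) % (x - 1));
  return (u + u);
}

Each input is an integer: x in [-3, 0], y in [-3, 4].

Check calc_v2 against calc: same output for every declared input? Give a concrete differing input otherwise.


Reading the diff, among the changes: boolean connective usage differs; also comparison usage differs.
One worked example (x=-3, y=3) — calc: v=-3, then (max(x, x) >= (x / (y - -1))) is false, then v=1, then (((-v) != (x - -1)) || ((-5 * 7) >= (-v))) is true, then v=7, then u=0, then (k=-2), then u=126, then (k=-1), then u=126, then v=-3, then returns 252; calc_v2: v=-3, then (!(!(!(max(x, x) < (x / (y - -1)))))) is false, then v=1, then (((-v) != (x - -1)) || ((-5 * 7) >= (-v))) is true, then v=7, then u=0, then (k=-2), then u=126, then (k=-1), then u=126, then v=-3, then returns 252; agreement on 252.
Across all 32 domain points the two functions coincide.
verdict: equivalent


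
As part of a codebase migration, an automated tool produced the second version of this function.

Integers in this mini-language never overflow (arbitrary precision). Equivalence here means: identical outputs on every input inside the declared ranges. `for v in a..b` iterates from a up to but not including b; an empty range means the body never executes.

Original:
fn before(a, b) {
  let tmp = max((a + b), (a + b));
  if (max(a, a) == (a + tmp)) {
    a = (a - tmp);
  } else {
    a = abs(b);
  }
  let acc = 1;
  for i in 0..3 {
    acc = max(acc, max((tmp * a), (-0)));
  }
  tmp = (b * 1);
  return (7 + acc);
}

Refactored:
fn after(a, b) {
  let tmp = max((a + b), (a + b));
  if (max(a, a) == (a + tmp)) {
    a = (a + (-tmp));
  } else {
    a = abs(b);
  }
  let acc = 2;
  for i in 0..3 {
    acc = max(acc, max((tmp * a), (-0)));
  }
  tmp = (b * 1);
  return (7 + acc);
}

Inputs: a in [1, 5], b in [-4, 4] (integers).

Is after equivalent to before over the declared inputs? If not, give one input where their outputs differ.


Evaluate both at a=1, b=-4.
before: tmp = -3; (max(a, a) == (a + tmp)) -> false; a = 4; acc = 1; [i=0]; acc = 1; [i=1]; acc = 1; [i=2]; acc = 1; tmp = -4; return 8
after: tmp = -3; (max(a, a) == (a + tmp)) -> false; a = 4; acc = 2; [i=0]; acc = 2; [i=1]; acc = 2; [i=2]; acc = 2; tmp = -4; return 9
8 against 9: the behavior changed.
verdict: not equivalent; witness: a=1, b=-4


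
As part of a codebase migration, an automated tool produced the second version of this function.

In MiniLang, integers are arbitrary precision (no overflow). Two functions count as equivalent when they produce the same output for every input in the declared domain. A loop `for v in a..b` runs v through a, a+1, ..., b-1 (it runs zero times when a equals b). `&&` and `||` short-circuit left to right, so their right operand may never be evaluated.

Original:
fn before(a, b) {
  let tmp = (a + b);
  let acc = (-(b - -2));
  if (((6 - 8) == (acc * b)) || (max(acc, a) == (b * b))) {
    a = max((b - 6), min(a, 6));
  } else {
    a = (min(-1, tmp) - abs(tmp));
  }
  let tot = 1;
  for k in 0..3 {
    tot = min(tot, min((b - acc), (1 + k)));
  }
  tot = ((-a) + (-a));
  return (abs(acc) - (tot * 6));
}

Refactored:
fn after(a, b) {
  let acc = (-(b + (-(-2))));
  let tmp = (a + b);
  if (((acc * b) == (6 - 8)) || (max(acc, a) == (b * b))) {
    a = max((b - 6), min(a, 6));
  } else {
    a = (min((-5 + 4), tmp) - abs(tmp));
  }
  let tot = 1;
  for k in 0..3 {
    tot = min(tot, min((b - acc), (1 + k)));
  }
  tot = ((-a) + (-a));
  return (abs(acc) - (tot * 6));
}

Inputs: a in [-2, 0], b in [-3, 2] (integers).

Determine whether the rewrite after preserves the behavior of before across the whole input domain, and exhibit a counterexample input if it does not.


Changes here: constant usage differs; and arithmetic usage differs; the full 18-point sweep finds no disagreement.
verdict: equivalent


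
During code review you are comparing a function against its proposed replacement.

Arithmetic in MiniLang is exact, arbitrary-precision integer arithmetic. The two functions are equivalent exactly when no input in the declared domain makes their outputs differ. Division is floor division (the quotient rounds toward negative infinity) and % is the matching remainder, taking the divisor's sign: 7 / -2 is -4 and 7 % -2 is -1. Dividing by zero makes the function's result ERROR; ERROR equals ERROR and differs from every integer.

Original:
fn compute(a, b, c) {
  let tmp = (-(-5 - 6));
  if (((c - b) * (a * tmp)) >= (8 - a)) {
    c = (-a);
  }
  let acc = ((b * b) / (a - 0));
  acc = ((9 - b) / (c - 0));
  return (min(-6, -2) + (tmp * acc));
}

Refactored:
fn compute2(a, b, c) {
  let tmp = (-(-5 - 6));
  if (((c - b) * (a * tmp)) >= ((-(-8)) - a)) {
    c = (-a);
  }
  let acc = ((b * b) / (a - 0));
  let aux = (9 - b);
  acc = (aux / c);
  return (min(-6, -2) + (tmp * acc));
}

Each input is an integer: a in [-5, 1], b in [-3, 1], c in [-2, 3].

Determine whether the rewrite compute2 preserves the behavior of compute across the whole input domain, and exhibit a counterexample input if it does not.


Behavior is preserved: although constant usage differs, and local variable names differ, and statement counts differ, and arithmetic usage differs, the outputs never diverge.
Spot check at a=0, b=-1, c=-1 — compute: tmp = 11; (((c - b) * (a * tmp)) >= (8 - a)) -> false; division by zero -> ERROR. compute2: tmp = 11; (((c - b) * (a * tmp)) >= ((-(-8)) - a)) -> false; division by zero -> ERROR. Both give ERROR.
Across all 210 domain points the two functions coincide.
verdict: equivalent


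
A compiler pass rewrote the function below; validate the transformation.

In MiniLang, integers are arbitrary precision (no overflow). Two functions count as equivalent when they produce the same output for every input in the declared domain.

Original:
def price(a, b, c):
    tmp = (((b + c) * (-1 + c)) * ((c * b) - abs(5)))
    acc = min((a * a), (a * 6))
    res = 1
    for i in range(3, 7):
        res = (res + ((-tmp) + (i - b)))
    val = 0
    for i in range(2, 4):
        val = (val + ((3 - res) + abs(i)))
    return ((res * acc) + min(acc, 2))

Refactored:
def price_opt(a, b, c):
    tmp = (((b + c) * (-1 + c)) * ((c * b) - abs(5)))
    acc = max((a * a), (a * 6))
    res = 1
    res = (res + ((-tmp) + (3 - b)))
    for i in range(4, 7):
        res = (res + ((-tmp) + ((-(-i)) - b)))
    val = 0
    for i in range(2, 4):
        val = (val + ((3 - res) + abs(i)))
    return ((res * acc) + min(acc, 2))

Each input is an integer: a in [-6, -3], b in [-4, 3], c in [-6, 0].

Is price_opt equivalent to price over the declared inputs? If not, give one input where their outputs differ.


These are not equivalent — on a=-6, b=-4, c=-6 the outputs split (190224 vs -190258).
price: tmp := 1330 | acc := -36 | res := 1 | iter i=3: | res := -1322 | iter i=4: | res := -2644 | iter i=5: | res := -3965 | iter i=6: | res := -5285 | val := 0 | iter i=2: | val := 5290 | iter i=3: | val := 10581 | result 190224
price_opt: tmp := 1330 | acc := 36 | res := 1 | res := -1322 | iter i=4: | res := -2644 | iter i=5: | res := -3965 | iter i=6: | res := -5285 | val := 0 | iter i=2: | val := 5290 | iter i=3: | val := 10581 | result -190258
verdict: not equivalent; witness: a=-6, b=-4, c=-6
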